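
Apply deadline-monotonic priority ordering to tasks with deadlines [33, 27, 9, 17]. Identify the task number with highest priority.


Sort tasks by relative deadline (ascending):
  Task 3: deadline = 9
  Task 4: deadline = 17
  Task 2: deadline = 27
  Task 1: deadline = 33
Priority order (highest first): [3, 4, 2, 1]
Highest priority task = 3

3


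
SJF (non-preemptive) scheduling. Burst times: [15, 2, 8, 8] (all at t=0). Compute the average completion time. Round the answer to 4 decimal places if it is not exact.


SJF order (ascending): [2, 8, 8, 15]
Completion times:
  Job 1: burst=2, C=2
  Job 2: burst=8, C=10
  Job 3: burst=8, C=18
  Job 4: burst=15, C=33
Average completion = 63/4 = 15.75

15.75


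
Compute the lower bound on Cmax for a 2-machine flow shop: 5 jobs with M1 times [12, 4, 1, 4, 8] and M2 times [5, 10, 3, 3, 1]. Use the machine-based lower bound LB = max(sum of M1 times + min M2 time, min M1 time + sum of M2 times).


LB1 = sum(M1 times) + min(M2 times) = 29 + 1 = 30
LB2 = min(M1 times) + sum(M2 times) = 1 + 22 = 23
Lower bound = max(LB1, LB2) = max(30, 23) = 30

30


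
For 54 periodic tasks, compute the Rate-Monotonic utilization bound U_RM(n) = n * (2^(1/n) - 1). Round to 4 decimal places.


Compute 2^(1/54) = 1.0129187947
Subtract 1: 1.0129187947 - 1 = 0.0129187947
Multiply by n: 54 * 0.0129187947 = 0.6976149138
Round to 4 dp: 0.6976

0.6976


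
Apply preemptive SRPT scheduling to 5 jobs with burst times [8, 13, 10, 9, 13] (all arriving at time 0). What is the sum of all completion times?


Since all jobs arrive at t=0, SRPT equals SPT ordering.
SPT order: [8, 9, 10, 13, 13]
Completion times:
  Job 1: p=8, C=8
  Job 2: p=9, C=17
  Job 3: p=10, C=27
  Job 4: p=13, C=40
  Job 5: p=13, C=53
Total completion time = 8 + 17 + 27 + 40 + 53 = 145

145


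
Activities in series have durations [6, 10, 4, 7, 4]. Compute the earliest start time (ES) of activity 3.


Activity 3 starts after activities 1 through 2 complete.
Predecessor durations: [6, 10]
ES = 6 + 10 = 16

16


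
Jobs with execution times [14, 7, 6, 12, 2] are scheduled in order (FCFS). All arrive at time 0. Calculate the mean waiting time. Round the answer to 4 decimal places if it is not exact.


FCFS order (as given): [14, 7, 6, 12, 2]
Waiting times:
  Job 1: wait = 0
  Job 2: wait = 14
  Job 3: wait = 21
  Job 4: wait = 27
  Job 5: wait = 39
Sum of waiting times = 101
Average waiting time = 101/5 = 20.2

20.2


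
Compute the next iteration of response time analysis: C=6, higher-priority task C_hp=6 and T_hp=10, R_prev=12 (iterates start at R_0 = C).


R_next = C + ceil(R_prev / T_hp) * C_hp
ceil(12 / 10) = ceil(1.2) = 2
Interference = 2 * 6 = 12
R_next = 6 + 12 = 18

18


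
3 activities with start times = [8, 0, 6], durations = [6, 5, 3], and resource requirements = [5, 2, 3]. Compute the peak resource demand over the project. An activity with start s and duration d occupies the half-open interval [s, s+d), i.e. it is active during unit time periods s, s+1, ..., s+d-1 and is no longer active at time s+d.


Each activity i is active on [start_i, start_i + duration_i).
Compute total resource usage per time slot:
  t=0: active resources = [2], total = 2
  t=1: active resources = [2], total = 2
  t=2: active resources = [2], total = 2
  t=3: active resources = [2], total = 2
  t=4: active resources = [2], total = 2
  t=5: active resources = [], total = 0
  t=6: active resources = [3], total = 3
  t=7: active resources = [3], total = 3
  t=8: active resources = [5, 3], total = 8
  t=9: active resources = [5], total = 5
  t=10: active resources = [5], total = 5
  t=11: active resources = [5], total = 5
  t=12: active resources = [5], total = 5
  t=13: active resources = [5], total = 5
Peak resource demand = 8

8


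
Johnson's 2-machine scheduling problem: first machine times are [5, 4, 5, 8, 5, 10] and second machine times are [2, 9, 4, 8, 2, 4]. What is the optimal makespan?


Apply Johnson's rule:
  Group 1 (a <= b): [(2, 4, 9), (4, 8, 8)]
  Group 2 (a > b): [(3, 5, 4), (6, 10, 4), (1, 5, 2), (5, 5, 2)]
Optimal job order: [2, 4, 3, 6, 1, 5]
Schedule:
  Job 2: M1 done at 4, M2 done at 13
  Job 4: M1 done at 12, M2 done at 21
  Job 3: M1 done at 17, M2 done at 25
  Job 6: M1 done at 27, M2 done at 31
  Job 1: M1 done at 32, M2 done at 34
  Job 5: M1 done at 37, M2 done at 39
Makespan = 39

39


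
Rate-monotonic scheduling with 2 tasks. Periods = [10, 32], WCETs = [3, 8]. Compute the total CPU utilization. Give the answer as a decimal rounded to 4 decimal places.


Compute individual utilizations (exact fractions):
  Task 1: C/T = 3/10 (approx. 0.3)
  Task 2: C/T = 8/32 = 1/4 (approx. 0.25)
Total utilization U = 3/10 + 1/4 = 11/20
Rounded to 4 decimal places: U = 0.5500
RM (Liu & Layland) bound for 2 tasks = 0.828427; compare with U = 11/20 (approx. 0.550000)
U <= bound, so schedulable by RM sufficient condition.

0.5500


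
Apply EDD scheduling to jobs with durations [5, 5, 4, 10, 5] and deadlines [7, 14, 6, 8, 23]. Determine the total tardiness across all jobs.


Sort by due date (EDD order): [(4, 6), (5, 7), (10, 8), (5, 14), (5, 23)]
Compute completion times and tardiness:
  Job 1: p=4, d=6, C=4, tardiness=max(0,4-6)=0
  Job 2: p=5, d=7, C=9, tardiness=max(0,9-7)=2
  Job 3: p=10, d=8, C=19, tardiness=max(0,19-8)=11
  Job 4: p=5, d=14, C=24, tardiness=max(0,24-14)=10
  Job 5: p=5, d=23, C=29, tardiness=max(0,29-23)=6
Total tardiness = 29

29


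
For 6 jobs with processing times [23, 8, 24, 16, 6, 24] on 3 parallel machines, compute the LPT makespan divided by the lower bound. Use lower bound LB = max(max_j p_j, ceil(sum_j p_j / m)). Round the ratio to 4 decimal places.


LPT order: [24, 24, 23, 16, 8, 6]
Machine loads after assignment: [32, 30, 39]
LPT makespan = 39
Lower bound = max(max_job, ceil(total/3)) = max(24, 34) = 34
Ratio = 39 / 34 = 1.1471

1.1471


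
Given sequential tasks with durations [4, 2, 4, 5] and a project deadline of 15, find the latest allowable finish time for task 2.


LF(activity 2) = deadline - sum of successor durations
Successors: activities 3 through 4 with durations [4, 5]
Sum of successor durations = 9
LF = 15 - 9 = 6

6


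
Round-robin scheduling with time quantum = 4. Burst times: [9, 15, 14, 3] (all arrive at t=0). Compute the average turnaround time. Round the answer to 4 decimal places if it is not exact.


Time quantum = 4
Execution trace:
  J1 runs 4 units, time = 4
  J2 runs 4 units, time = 8
  J3 runs 4 units, time = 12
  J4 runs 3 units, time = 15
  J1 runs 4 units, time = 19
  J2 runs 4 units, time = 23
  J3 runs 4 units, time = 27
  J1 runs 1 units, time = 28
  J2 runs 4 units, time = 32
  J3 runs 4 units, time = 36
  J2 runs 3 units, time = 39
  J3 runs 2 units, time = 41
Finish times: [28, 39, 41, 15]
Average turnaround = 123/4 = 30.75

30.75


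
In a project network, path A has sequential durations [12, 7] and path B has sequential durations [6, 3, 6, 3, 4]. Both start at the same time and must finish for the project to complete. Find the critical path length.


Path A total = 12 + 7 = 19
Path B total = 6 + 3 + 6 + 3 + 4 = 22
Critical path = longest path = max(19, 22) = 22

22


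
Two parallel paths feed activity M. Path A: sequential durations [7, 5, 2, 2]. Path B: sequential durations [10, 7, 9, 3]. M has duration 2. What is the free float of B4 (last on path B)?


ES(B4) = sum of predecessors on chain B = 26
EF(B4) = ES + duration = 26 + 3 = 29
Successor of B4 is M. ES(M) = max(sum(A), sum(B)) = max(16, 29) = 29
Free float = ES(successor) - EF(current) = 29 - 29 = 0

0


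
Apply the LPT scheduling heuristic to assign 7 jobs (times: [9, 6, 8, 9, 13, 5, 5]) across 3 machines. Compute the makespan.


Sort jobs in decreasing order (LPT): [13, 9, 9, 8, 6, 5, 5]
Assign each job to the least loaded machine:
  Machine 1: jobs [13, 5], load = 18
  Machine 2: jobs [9, 8], load = 17
  Machine 3: jobs [9, 6, 5], load = 20
Makespan = max load = 20

20


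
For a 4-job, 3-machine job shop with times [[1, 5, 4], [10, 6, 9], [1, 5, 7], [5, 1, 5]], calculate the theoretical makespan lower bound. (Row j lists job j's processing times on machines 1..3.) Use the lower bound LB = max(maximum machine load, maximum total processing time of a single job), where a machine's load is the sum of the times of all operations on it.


Machine loads:
  Machine 1: 1 + 10 + 1 + 5 = 17
  Machine 2: 5 + 6 + 5 + 1 = 17
  Machine 3: 4 + 9 + 7 + 5 = 25
Max machine load = 25
Job totals:
  Job 1: 10
  Job 2: 25
  Job 3: 13
  Job 4: 11
Max job total = 25
Lower bound = max(25, 25) = 25

25


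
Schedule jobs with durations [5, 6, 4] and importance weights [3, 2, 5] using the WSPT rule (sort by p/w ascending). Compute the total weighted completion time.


Compute p/w ratios and sort ascending (WSPT): [(4, 5), (5, 3), (6, 2)]
Compute weighted completion times:
  Job (p=4,w=5): C=4, w*C=5*4=20
  Job (p=5,w=3): C=9, w*C=3*9=27
  Job (p=6,w=2): C=15, w*C=2*15=30
Total weighted completion time = 77

77


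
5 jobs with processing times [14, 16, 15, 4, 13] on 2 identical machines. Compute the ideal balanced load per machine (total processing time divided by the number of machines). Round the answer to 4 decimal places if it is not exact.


Total processing time = 14 + 16 + 15 + 4 + 13 = 62
Number of machines = 2
Ideal balanced load = 62 / 2 = 31.0

31.0


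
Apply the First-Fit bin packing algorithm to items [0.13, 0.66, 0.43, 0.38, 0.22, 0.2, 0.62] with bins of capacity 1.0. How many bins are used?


Place items sequentially using First-Fit:
  Item 0.13 -> new Bin 1
  Item 0.66 -> Bin 1 (now 0.79)
  Item 0.43 -> new Bin 2
  Item 0.38 -> Bin 2 (now 0.81)
  Item 0.22 -> new Bin 3
  Item 0.2 -> Bin 1 (now 0.99)
  Item 0.62 -> Bin 3 (now 0.84)
Total bins used = 3

3


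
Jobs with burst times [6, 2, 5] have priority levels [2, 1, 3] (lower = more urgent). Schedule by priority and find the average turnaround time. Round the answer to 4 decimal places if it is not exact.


Sort by priority (ascending = highest first):
Order: [(1, 2), (2, 6), (3, 5)]
Completion times:
  Priority 1, burst=2, C=2
  Priority 2, burst=6, C=8
  Priority 3, burst=5, C=13
Average turnaround = 23/3 = 7.6667

7.6667


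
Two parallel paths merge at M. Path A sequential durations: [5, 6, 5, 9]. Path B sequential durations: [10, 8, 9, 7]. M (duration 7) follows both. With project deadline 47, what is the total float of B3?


Forward pass: ES(B3) = sum of predecessors on chain B = 18
EF = ES + duration = 18 + 9 = 27
Backward pass: LF(M) = deadline = 47; LS(M) = 47 - 7 = 40
LF(B3) = LS(M) - sum(successors on chain B) = 40 - 7 = 33
LS = LF - duration = 33 - 9 = 24
Total float = LS - ES = 24 - 18 = 6

6


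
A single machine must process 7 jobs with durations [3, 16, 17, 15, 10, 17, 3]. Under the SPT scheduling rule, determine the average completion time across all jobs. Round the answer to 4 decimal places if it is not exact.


Sort jobs by processing time (SPT order): [3, 3, 10, 15, 16, 17, 17]
Compute completion times sequentially:
  Job 1: processing = 3, completes at 3
  Job 2: processing = 3, completes at 6
  Job 3: processing = 10, completes at 16
  Job 4: processing = 15, completes at 31
  Job 5: processing = 16, completes at 47
  Job 6: processing = 17, completes at 64
  Job 7: processing = 17, completes at 81
Sum of completion times = 248
Average completion time = 248/7 = 35.4286

35.4286


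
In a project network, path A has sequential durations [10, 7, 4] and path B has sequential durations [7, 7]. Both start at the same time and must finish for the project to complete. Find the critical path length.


Path A total = 10 + 7 + 4 = 21
Path B total = 7 + 7 = 14
Critical path = longest path = max(21, 14) = 21

21


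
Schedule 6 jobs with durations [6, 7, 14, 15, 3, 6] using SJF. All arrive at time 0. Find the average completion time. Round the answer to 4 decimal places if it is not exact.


SJF order (ascending): [3, 6, 6, 7, 14, 15]
Completion times:
  Job 1: burst=3, C=3
  Job 2: burst=6, C=9
  Job 3: burst=6, C=15
  Job 4: burst=7, C=22
  Job 5: burst=14, C=36
  Job 6: burst=15, C=51
Average completion = 136/6 = 22.6667

22.6667


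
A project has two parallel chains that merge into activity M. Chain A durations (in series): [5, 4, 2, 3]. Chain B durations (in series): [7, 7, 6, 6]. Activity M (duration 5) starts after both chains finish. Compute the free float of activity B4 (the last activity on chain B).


ES(B4) = sum of predecessors on chain B = 20
EF(B4) = ES + duration = 20 + 6 = 26
Successor of B4 is M. ES(M) = max(sum(A), sum(B)) = max(14, 26) = 26
Free float = ES(successor) - EF(current) = 26 - 26 = 0

0


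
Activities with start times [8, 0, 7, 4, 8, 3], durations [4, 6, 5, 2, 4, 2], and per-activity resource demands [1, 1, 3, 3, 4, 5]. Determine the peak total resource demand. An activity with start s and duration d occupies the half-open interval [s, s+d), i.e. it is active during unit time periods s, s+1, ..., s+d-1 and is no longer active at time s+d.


Each activity i is active on [start_i, start_i + duration_i).
Compute total resource usage per time slot:
  t=0: active resources = [1], total = 1
  t=1: active resources = [1], total = 1
  t=2: active resources = [1], total = 1
  t=3: active resources = [1, 5], total = 6
  t=4: active resources = [1, 3, 5], total = 9
  t=5: active resources = [1, 3], total = 4
  t=6: active resources = [], total = 0
  t=7: active resources = [3], total = 3
  t=8: active resources = [1, 3, 4], total = 8
  t=9: active resources = [1, 3, 4], total = 8
  t=10: active resources = [1, 3, 4], total = 8
  t=11: active resources = [1, 3, 4], total = 8
Peak resource demand = 9

9


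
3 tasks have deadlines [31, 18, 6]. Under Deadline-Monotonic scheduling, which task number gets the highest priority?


Sort tasks by relative deadline (ascending):
  Task 3: deadline = 6
  Task 2: deadline = 18
  Task 1: deadline = 31
Priority order (highest first): [3, 2, 1]
Highest priority task = 3

3


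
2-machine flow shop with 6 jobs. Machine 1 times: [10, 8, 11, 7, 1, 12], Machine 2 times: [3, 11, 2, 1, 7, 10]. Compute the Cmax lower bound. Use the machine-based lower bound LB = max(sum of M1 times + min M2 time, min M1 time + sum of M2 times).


LB1 = sum(M1 times) + min(M2 times) = 49 + 1 = 50
LB2 = min(M1 times) + sum(M2 times) = 1 + 34 = 35
Lower bound = max(LB1, LB2) = max(50, 35) = 50

50


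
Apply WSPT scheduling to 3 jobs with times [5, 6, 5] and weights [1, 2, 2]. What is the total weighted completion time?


Compute p/w ratios and sort ascending (WSPT): [(5, 2), (6, 2), (5, 1)]
Compute weighted completion times:
  Job (p=5,w=2): C=5, w*C=2*5=10
  Job (p=6,w=2): C=11, w*C=2*11=22
  Job (p=5,w=1): C=16, w*C=1*16=16
Total weighted completion time = 48

48


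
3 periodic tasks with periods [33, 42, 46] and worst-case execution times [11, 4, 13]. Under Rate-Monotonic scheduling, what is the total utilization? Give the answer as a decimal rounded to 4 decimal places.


Compute individual utilizations (exact fractions):
  Task 1: C/T = 11/33 = 1/3 (approx. 0.3333)
  Task 2: C/T = 4/42 = 2/21 (approx. 0.0952)
  Task 3: C/T = 13/46 (approx. 0.2826)
Total utilization U = 1/3 + 2/21 + 13/46 = 229/322
Rounded to 4 decimal places: U = 0.7112
RM (Liu & Layland) bound for 3 tasks = 0.779763; compare with U = 229/322 (approx. 0.711180)
U <= bound, so schedulable by RM sufficient condition.

0.7112


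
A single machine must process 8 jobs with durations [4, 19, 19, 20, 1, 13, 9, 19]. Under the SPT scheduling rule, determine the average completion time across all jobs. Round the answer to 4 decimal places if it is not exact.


Sort jobs by processing time (SPT order): [1, 4, 9, 13, 19, 19, 19, 20]
Compute completion times sequentially:
  Job 1: processing = 1, completes at 1
  Job 2: processing = 4, completes at 5
  Job 3: processing = 9, completes at 14
  Job 4: processing = 13, completes at 27
  Job 5: processing = 19, completes at 46
  Job 6: processing = 19, completes at 65
  Job 7: processing = 19, completes at 84
  Job 8: processing = 20, completes at 104
Sum of completion times = 346
Average completion time = 346/8 = 43.25

43.25


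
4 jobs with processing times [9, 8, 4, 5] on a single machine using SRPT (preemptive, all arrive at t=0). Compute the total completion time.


Since all jobs arrive at t=0, SRPT equals SPT ordering.
SPT order: [4, 5, 8, 9]
Completion times:
  Job 1: p=4, C=4
  Job 2: p=5, C=9
  Job 3: p=8, C=17
  Job 4: p=9, C=26
Total completion time = 4 + 9 + 17 + 26 = 56

56


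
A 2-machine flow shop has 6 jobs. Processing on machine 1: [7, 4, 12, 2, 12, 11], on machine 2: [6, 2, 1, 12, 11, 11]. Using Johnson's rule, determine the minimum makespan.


Apply Johnson's rule:
  Group 1 (a <= b): [(4, 2, 12), (6, 11, 11)]
  Group 2 (a > b): [(5, 12, 11), (1, 7, 6), (2, 4, 2), (3, 12, 1)]
Optimal job order: [4, 6, 5, 1, 2, 3]
Schedule:
  Job 4: M1 done at 2, M2 done at 14
  Job 6: M1 done at 13, M2 done at 25
  Job 5: M1 done at 25, M2 done at 36
  Job 1: M1 done at 32, M2 done at 42
  Job 2: M1 done at 36, M2 done at 44
  Job 3: M1 done at 48, M2 done at 49
Makespan = 49

49


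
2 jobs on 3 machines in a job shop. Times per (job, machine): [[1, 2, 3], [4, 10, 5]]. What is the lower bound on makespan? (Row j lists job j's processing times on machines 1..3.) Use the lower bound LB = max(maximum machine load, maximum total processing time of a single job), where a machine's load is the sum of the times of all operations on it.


Machine loads:
  Machine 1: 1 + 4 = 5
  Machine 2: 2 + 10 = 12
  Machine 3: 3 + 5 = 8
Max machine load = 12
Job totals:
  Job 1: 6
  Job 2: 19
Max job total = 19
Lower bound = max(12, 19) = 19

19


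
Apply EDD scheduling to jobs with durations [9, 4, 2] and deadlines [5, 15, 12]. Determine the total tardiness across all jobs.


Sort by due date (EDD order): [(9, 5), (2, 12), (4, 15)]
Compute completion times and tardiness:
  Job 1: p=9, d=5, C=9, tardiness=max(0,9-5)=4
  Job 2: p=2, d=12, C=11, tardiness=max(0,11-12)=0
  Job 3: p=4, d=15, C=15, tardiness=max(0,15-15)=0
Total tardiness = 4

4


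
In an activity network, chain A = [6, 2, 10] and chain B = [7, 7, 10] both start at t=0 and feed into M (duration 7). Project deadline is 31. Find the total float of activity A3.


Forward pass: ES(A3) = sum of predecessors on chain A = 8
EF = ES + duration = 8 + 10 = 18
Backward pass: LF(M) = deadline = 31; LS(M) = 31 - 7 = 24
LF(A3) = LS(M) - sum(successors on chain A) = 24 - 0 = 24
LS = LF - duration = 24 - 10 = 14
Total float = LS - ES = 14 - 8 = 6

6


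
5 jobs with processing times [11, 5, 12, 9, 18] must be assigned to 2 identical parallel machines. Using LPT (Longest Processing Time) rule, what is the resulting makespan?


Sort jobs in decreasing order (LPT): [18, 12, 11, 9, 5]
Assign each job to the least loaded machine:
  Machine 1: jobs [18, 9], load = 27
  Machine 2: jobs [12, 11, 5], load = 28
Makespan = max load = 28

28


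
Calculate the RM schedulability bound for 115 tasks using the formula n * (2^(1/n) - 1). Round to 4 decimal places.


Compute 2^(1/115) = 1.0060455679
Subtract 1: 1.0060455679 - 1 = 0.0060455679
Multiply by n: 115 * 0.0060455679 = 0.6952403085
Round to 4 dp: 0.6952

0.6952


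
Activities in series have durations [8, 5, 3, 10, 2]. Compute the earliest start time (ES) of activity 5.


Activity 5 starts after activities 1 through 4 complete.
Predecessor durations: [8, 5, 3, 10]
ES = 8 + 5 + 3 + 10 = 26

26


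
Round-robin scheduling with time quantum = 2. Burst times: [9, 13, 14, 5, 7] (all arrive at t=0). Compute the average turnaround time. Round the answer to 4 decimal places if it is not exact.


Time quantum = 2
Execution trace:
  J1 runs 2 units, time = 2
  J2 runs 2 units, time = 4
  J3 runs 2 units, time = 6
  J4 runs 2 units, time = 8
  J5 runs 2 units, time = 10
  J1 runs 2 units, time = 12
  J2 runs 2 units, time = 14
  J3 runs 2 units, time = 16
  J4 runs 2 units, time = 18
  J5 runs 2 units, time = 20
  J1 runs 2 units, time = 22
  J2 runs 2 units, time = 24
  J3 runs 2 units, time = 26
  J4 runs 1 units, time = 27
  J5 runs 2 units, time = 29
  J1 runs 2 units, time = 31
  J2 runs 2 units, time = 33
  J3 runs 2 units, time = 35
  J5 runs 1 units, time = 36
  J1 runs 1 units, time = 37
  J2 runs 2 units, time = 39
  J3 runs 2 units, time = 41
  J2 runs 2 units, time = 43
  J3 runs 2 units, time = 45
  J2 runs 1 units, time = 46
  J3 runs 2 units, time = 48
Finish times: [37, 46, 48, 27, 36]
Average turnaround = 194/5 = 38.8

38.8


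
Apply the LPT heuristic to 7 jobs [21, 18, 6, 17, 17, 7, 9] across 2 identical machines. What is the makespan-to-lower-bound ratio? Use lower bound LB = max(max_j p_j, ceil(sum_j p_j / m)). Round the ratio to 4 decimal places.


LPT order: [21, 18, 17, 17, 9, 7, 6]
Machine loads after assignment: [45, 50]
LPT makespan = 50
Lower bound = max(max_job, ceil(total/2)) = max(21, 48) = 48
Ratio = 50 / 48 = 1.0417

1.0417


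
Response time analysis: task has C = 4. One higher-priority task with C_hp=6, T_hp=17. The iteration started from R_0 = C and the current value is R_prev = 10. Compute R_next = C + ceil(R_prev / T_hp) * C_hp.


R_next = C + ceil(R_prev / T_hp) * C_hp
ceil(10 / 17) = ceil(0.5882) = 1
Interference = 1 * 6 = 6
R_next = 4 + 6 = 10
R_next = R_prev, so the iteration has converged (response time = 10).

10


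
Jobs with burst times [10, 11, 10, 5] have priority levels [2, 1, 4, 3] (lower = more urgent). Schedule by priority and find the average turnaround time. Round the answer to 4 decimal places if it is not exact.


Sort by priority (ascending = highest first):
Order: [(1, 11), (2, 10), (3, 5), (4, 10)]
Completion times:
  Priority 1, burst=11, C=11
  Priority 2, burst=10, C=21
  Priority 3, burst=5, C=26
  Priority 4, burst=10, C=36
Average turnaround = 94/4 = 23.5

23.5


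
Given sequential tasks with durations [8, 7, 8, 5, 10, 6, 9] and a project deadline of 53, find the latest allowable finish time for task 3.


LF(activity 3) = deadline - sum of successor durations
Successors: activities 4 through 7 with durations [5, 10, 6, 9]
Sum of successor durations = 30
LF = 53 - 30 = 23

23


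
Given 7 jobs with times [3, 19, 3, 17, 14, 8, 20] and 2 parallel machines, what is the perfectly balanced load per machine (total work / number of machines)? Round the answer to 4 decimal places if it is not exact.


Total processing time = 3 + 19 + 3 + 17 + 14 + 8 + 20 = 84
Number of machines = 2
Ideal balanced load = 84 / 2 = 42.0

42.0


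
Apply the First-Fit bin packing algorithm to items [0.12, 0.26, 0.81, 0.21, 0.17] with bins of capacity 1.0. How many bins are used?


Place items sequentially using First-Fit:
  Item 0.12 -> new Bin 1
  Item 0.26 -> Bin 1 (now 0.38)
  Item 0.81 -> new Bin 2
  Item 0.21 -> Bin 1 (now 0.59)
  Item 0.17 -> Bin 1 (now 0.76)
Total bins used = 2

2


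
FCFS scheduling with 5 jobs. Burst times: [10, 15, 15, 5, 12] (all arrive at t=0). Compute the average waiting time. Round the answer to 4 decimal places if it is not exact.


FCFS order (as given): [10, 15, 15, 5, 12]
Waiting times:
  Job 1: wait = 0
  Job 2: wait = 10
  Job 3: wait = 25
  Job 4: wait = 40
  Job 5: wait = 45
Sum of waiting times = 120
Average waiting time = 120/5 = 24.0

24.0


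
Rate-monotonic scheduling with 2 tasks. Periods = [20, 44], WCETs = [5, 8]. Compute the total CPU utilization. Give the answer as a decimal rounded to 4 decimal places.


Compute individual utilizations (exact fractions):
  Task 1: C/T = 5/20 = 1/4 (approx. 0.25)
  Task 2: C/T = 8/44 = 2/11 (approx. 0.1818)
Total utilization U = 1/4 + 2/11 = 19/44
Rounded to 4 decimal places: U = 0.4318
RM (Liu & Layland) bound for 2 tasks = 0.828427; compare with U = 19/44 (approx. 0.431818)
U <= bound, so schedulable by RM sufficient condition.

0.4318


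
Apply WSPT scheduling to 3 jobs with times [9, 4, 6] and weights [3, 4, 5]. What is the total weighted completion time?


Compute p/w ratios and sort ascending (WSPT): [(4, 4), (6, 5), (9, 3)]
Compute weighted completion times:
  Job (p=4,w=4): C=4, w*C=4*4=16
  Job (p=6,w=5): C=10, w*C=5*10=50
  Job (p=9,w=3): C=19, w*C=3*19=57
Total weighted completion time = 123

123


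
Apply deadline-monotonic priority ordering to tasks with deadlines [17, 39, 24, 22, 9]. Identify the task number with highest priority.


Sort tasks by relative deadline (ascending):
  Task 5: deadline = 9
  Task 1: deadline = 17
  Task 4: deadline = 22
  Task 3: deadline = 24
  Task 2: deadline = 39
Priority order (highest first): [5, 1, 4, 3, 2]
Highest priority task = 5

5


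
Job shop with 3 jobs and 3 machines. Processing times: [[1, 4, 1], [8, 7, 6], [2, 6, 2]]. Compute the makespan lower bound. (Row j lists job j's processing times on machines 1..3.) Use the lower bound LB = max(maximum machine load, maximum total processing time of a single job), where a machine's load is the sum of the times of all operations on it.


Machine loads:
  Machine 1: 1 + 8 + 2 = 11
  Machine 2: 4 + 7 + 6 = 17
  Machine 3: 1 + 6 + 2 = 9
Max machine load = 17
Job totals:
  Job 1: 6
  Job 2: 21
  Job 3: 10
Max job total = 21
Lower bound = max(17, 21) = 21

21


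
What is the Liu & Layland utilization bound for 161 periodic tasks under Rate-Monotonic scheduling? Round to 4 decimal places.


Compute 2^(1/161) = 1.0043145429
Subtract 1: 1.0043145429 - 1 = 0.0043145429
Multiply by n: 161 * 0.0043145429 = 0.6946414069
Round to 4 dp: 0.6946

0.6946


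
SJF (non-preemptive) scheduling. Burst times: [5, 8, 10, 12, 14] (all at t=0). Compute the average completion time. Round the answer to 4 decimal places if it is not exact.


SJF order (ascending): [5, 8, 10, 12, 14]
Completion times:
  Job 1: burst=5, C=5
  Job 2: burst=8, C=13
  Job 3: burst=10, C=23
  Job 4: burst=12, C=35
  Job 5: burst=14, C=49
Average completion = 125/5 = 25.0

25.0


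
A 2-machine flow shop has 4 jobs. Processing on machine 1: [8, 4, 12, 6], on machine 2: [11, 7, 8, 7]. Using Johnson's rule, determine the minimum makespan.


Apply Johnson's rule:
  Group 1 (a <= b): [(2, 4, 7), (4, 6, 7), (1, 8, 11)]
  Group 2 (a > b): [(3, 12, 8)]
Optimal job order: [2, 4, 1, 3]
Schedule:
  Job 2: M1 done at 4, M2 done at 11
  Job 4: M1 done at 10, M2 done at 18
  Job 1: M1 done at 18, M2 done at 29
  Job 3: M1 done at 30, M2 done at 38
Makespan = 38

38


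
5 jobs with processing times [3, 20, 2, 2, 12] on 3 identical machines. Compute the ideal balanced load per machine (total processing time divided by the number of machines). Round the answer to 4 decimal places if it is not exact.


Total processing time = 3 + 20 + 2 + 2 + 12 = 39
Number of machines = 3
Ideal balanced load = 39 / 3 = 13.0

13.0


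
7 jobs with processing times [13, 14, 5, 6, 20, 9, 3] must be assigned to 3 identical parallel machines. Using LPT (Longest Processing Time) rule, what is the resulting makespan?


Sort jobs in decreasing order (LPT): [20, 14, 13, 9, 6, 5, 3]
Assign each job to the least loaded machine:
  Machine 1: jobs [20, 5], load = 25
  Machine 2: jobs [14, 6, 3], load = 23
  Machine 3: jobs [13, 9], load = 22
Makespan = max load = 25

25


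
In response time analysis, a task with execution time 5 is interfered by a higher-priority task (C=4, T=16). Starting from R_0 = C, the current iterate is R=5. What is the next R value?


R_next = C + ceil(R_prev / T_hp) * C_hp
ceil(5 / 16) = ceil(0.3125) = 1
Interference = 1 * 4 = 4
R_next = 5 + 4 = 9

9


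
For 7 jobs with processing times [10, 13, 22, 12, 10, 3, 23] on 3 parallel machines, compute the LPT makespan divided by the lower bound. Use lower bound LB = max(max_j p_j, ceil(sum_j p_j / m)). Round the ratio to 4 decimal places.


LPT order: [23, 22, 13, 12, 10, 10, 3]
Machine loads after assignment: [33, 32, 28]
LPT makespan = 33
Lower bound = max(max_job, ceil(total/3)) = max(23, 31) = 31
Ratio = 33 / 31 = 1.0645

1.0645


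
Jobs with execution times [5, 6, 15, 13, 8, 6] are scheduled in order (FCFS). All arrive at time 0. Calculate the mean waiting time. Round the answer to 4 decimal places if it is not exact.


FCFS order (as given): [5, 6, 15, 13, 8, 6]
Waiting times:
  Job 1: wait = 0
  Job 2: wait = 5
  Job 3: wait = 11
  Job 4: wait = 26
  Job 5: wait = 39
  Job 6: wait = 47
Sum of waiting times = 128
Average waiting time = 128/6 = 21.3333

21.3333


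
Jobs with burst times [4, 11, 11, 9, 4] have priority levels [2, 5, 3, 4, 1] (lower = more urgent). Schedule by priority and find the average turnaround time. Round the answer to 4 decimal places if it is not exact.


Sort by priority (ascending = highest first):
Order: [(1, 4), (2, 4), (3, 11), (4, 9), (5, 11)]
Completion times:
  Priority 1, burst=4, C=4
  Priority 2, burst=4, C=8
  Priority 3, burst=11, C=19
  Priority 4, burst=9, C=28
  Priority 5, burst=11, C=39
Average turnaround = 98/5 = 19.6

19.6


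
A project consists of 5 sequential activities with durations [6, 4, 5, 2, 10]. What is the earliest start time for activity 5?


Activity 5 starts after activities 1 through 4 complete.
Predecessor durations: [6, 4, 5, 2]
ES = 6 + 4 + 5 + 2 = 17

17


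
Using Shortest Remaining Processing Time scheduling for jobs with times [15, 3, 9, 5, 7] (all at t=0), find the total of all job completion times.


Since all jobs arrive at t=0, SRPT equals SPT ordering.
SPT order: [3, 5, 7, 9, 15]
Completion times:
  Job 1: p=3, C=3
  Job 2: p=5, C=8
  Job 3: p=7, C=15
  Job 4: p=9, C=24
  Job 5: p=15, C=39
Total completion time = 3 + 8 + 15 + 24 + 39 = 89

89


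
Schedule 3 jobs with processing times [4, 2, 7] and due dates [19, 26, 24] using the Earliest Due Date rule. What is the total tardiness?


Sort by due date (EDD order): [(4, 19), (7, 24), (2, 26)]
Compute completion times and tardiness:
  Job 1: p=4, d=19, C=4, tardiness=max(0,4-19)=0
  Job 2: p=7, d=24, C=11, tardiness=max(0,11-24)=0
  Job 3: p=2, d=26, C=13, tardiness=max(0,13-26)=0
Total tardiness = 0

0


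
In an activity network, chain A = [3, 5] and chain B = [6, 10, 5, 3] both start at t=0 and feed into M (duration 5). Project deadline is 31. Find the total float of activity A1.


Forward pass: ES(A1) = sum of predecessors on chain A = 0
EF = ES + duration = 0 + 3 = 3
Backward pass: LF(M) = deadline = 31; LS(M) = 31 - 5 = 26
LF(A1) = LS(M) - sum(successors on chain A) = 26 - 5 = 21
LS = LF - duration = 21 - 3 = 18
Total float = LS - ES = 18 - 0 = 18

18


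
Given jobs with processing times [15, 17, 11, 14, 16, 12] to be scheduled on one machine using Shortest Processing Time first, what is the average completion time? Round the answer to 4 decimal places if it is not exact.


Sort jobs by processing time (SPT order): [11, 12, 14, 15, 16, 17]
Compute completion times sequentially:
  Job 1: processing = 11, completes at 11
  Job 2: processing = 12, completes at 23
  Job 3: processing = 14, completes at 37
  Job 4: processing = 15, completes at 52
  Job 5: processing = 16, completes at 68
  Job 6: processing = 17, completes at 85
Sum of completion times = 276
Average completion time = 276/6 = 46.0

46.0


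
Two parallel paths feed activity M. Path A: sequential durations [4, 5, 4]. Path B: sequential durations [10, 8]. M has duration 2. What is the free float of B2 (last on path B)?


ES(B2) = sum of predecessors on chain B = 10
EF(B2) = ES + duration = 10 + 8 = 18
Successor of B2 is M. ES(M) = max(sum(A), sum(B)) = max(13, 18) = 18
Free float = ES(successor) - EF(current) = 18 - 18 = 0

0


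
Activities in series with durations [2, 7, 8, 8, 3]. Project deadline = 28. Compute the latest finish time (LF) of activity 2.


LF(activity 2) = deadline - sum of successor durations
Successors: activities 3 through 5 with durations [8, 8, 3]
Sum of successor durations = 19
LF = 28 - 19 = 9

9


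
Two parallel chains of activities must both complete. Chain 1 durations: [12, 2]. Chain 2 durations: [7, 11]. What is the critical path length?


Path A total = 12 + 2 = 14
Path B total = 7 + 11 = 18
Critical path = longest path = max(14, 18) = 18

18


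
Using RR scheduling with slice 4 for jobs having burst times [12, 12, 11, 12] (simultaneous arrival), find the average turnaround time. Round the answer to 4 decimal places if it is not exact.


Time quantum = 4
Execution trace:
  J1 runs 4 units, time = 4
  J2 runs 4 units, time = 8
  J3 runs 4 units, time = 12
  J4 runs 4 units, time = 16
  J1 runs 4 units, time = 20
  J2 runs 4 units, time = 24
  J3 runs 4 units, time = 28
  J4 runs 4 units, time = 32
  J1 runs 4 units, time = 36
  J2 runs 4 units, time = 40
  J3 runs 3 units, time = 43
  J4 runs 4 units, time = 47
Finish times: [36, 40, 43, 47]
Average turnaround = 166/4 = 41.5

41.5


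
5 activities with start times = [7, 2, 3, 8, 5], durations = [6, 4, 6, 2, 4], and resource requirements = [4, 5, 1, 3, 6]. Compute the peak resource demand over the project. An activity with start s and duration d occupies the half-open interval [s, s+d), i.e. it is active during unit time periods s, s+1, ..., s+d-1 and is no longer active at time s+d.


Each activity i is active on [start_i, start_i + duration_i).
Compute total resource usage per time slot:
  t=0: active resources = [], total = 0
  t=1: active resources = [], total = 0
  t=2: active resources = [5], total = 5
  t=3: active resources = [5, 1], total = 6
  t=4: active resources = [5, 1], total = 6
  t=5: active resources = [5, 1, 6], total = 12
  t=6: active resources = [1, 6], total = 7
  t=7: active resources = [4, 1, 6], total = 11
  t=8: active resources = [4, 1, 3, 6], total = 14
  t=9: active resources = [4, 3], total = 7
  t=10: active resources = [4], total = 4
  t=11: active resources = [4], total = 4
  t=12: active resources = [4], total = 4
Peak resource demand = 14

14


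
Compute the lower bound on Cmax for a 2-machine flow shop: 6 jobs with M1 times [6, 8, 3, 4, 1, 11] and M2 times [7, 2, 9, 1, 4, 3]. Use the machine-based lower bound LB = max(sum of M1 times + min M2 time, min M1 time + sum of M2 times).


LB1 = sum(M1 times) + min(M2 times) = 33 + 1 = 34
LB2 = min(M1 times) + sum(M2 times) = 1 + 26 = 27
Lower bound = max(LB1, LB2) = max(34, 27) = 34

34


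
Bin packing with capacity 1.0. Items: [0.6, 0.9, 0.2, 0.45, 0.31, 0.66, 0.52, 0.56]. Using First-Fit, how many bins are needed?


Place items sequentially using First-Fit:
  Item 0.6 -> new Bin 1
  Item 0.9 -> new Bin 2
  Item 0.2 -> Bin 1 (now 0.8)
  Item 0.45 -> new Bin 3
  Item 0.31 -> Bin 3 (now 0.76)
  Item 0.66 -> new Bin 4
  Item 0.52 -> new Bin 5
  Item 0.56 -> new Bin 6
Total bins used = 6

6


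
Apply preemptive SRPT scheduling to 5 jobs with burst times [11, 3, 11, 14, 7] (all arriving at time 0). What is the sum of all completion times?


Since all jobs arrive at t=0, SRPT equals SPT ordering.
SPT order: [3, 7, 11, 11, 14]
Completion times:
  Job 1: p=3, C=3
  Job 2: p=7, C=10
  Job 3: p=11, C=21
  Job 4: p=11, C=32
  Job 5: p=14, C=46
Total completion time = 3 + 10 + 21 + 32 + 46 = 112

112


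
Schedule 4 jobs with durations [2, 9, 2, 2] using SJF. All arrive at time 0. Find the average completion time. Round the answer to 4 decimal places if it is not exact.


SJF order (ascending): [2, 2, 2, 9]
Completion times:
  Job 1: burst=2, C=2
  Job 2: burst=2, C=4
  Job 3: burst=2, C=6
  Job 4: burst=9, C=15
Average completion = 27/4 = 6.75

6.75


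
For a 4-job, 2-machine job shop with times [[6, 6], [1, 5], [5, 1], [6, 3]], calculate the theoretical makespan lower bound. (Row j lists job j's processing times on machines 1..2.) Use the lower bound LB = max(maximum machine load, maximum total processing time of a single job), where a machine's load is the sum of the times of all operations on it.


Machine loads:
  Machine 1: 6 + 1 + 5 + 6 = 18
  Machine 2: 6 + 5 + 1 + 3 = 15
Max machine load = 18
Job totals:
  Job 1: 12
  Job 2: 6
  Job 3: 6
  Job 4: 9
Max job total = 12
Lower bound = max(18, 12) = 18

18


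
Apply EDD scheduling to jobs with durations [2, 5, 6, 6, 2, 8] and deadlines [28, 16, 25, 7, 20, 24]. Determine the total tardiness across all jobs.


Sort by due date (EDD order): [(6, 7), (5, 16), (2, 20), (8, 24), (6, 25), (2, 28)]
Compute completion times and tardiness:
  Job 1: p=6, d=7, C=6, tardiness=max(0,6-7)=0
  Job 2: p=5, d=16, C=11, tardiness=max(0,11-16)=0
  Job 3: p=2, d=20, C=13, tardiness=max(0,13-20)=0
  Job 4: p=8, d=24, C=21, tardiness=max(0,21-24)=0
  Job 5: p=6, d=25, C=27, tardiness=max(0,27-25)=2
  Job 6: p=2, d=28, C=29, tardiness=max(0,29-28)=1
Total tardiness = 3

3


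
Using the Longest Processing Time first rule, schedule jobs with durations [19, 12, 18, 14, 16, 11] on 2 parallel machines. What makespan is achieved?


Sort jobs in decreasing order (LPT): [19, 18, 16, 14, 12, 11]
Assign each job to the least loaded machine:
  Machine 1: jobs [19, 14, 12], load = 45
  Machine 2: jobs [18, 16, 11], load = 45
Makespan = max load = 45

45


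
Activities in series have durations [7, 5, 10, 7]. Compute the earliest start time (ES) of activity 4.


Activity 4 starts after activities 1 through 3 complete.
Predecessor durations: [7, 5, 10]
ES = 7 + 5 + 10 = 22

22


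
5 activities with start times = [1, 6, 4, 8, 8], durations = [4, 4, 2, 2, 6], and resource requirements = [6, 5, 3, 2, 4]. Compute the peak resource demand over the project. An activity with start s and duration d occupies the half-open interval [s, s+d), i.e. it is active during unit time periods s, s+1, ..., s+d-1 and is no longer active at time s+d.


Each activity i is active on [start_i, start_i + duration_i).
Compute total resource usage per time slot:
  t=0: active resources = [], total = 0
  t=1: active resources = [6], total = 6
  t=2: active resources = [6], total = 6
  t=3: active resources = [6], total = 6
  t=4: active resources = [6, 3], total = 9
  t=5: active resources = [3], total = 3
  t=6: active resources = [5], total = 5
  t=7: active resources = [5], total = 5
  t=8: active resources = [5, 2, 4], total = 11
  t=9: active resources = [5, 2, 4], total = 11
  t=10: active resources = [4], total = 4
  t=11: active resources = [4], total = 4
  t=12: active resources = [4], total = 4
  t=13: active resources = [4], total = 4
Peak resource demand = 11

11


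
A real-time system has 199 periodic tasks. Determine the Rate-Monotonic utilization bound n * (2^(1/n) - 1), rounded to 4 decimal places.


Compute 2^(1/199) = 1.0034892249
Subtract 1: 1.0034892249 - 1 = 0.0034892249
Multiply by n: 199 * 0.0034892249 = 0.6943557551
Round to 4 dp: 0.6944

0.6944


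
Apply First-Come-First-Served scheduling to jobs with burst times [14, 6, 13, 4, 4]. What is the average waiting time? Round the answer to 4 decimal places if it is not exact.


FCFS order (as given): [14, 6, 13, 4, 4]
Waiting times:
  Job 1: wait = 0
  Job 2: wait = 14
  Job 3: wait = 20
  Job 4: wait = 33
  Job 5: wait = 37
Sum of waiting times = 104
Average waiting time = 104/5 = 20.8

20.8


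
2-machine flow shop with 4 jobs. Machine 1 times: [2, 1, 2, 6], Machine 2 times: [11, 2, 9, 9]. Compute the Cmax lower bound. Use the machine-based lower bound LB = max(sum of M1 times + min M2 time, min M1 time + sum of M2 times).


LB1 = sum(M1 times) + min(M2 times) = 11 + 2 = 13
LB2 = min(M1 times) + sum(M2 times) = 1 + 31 = 32
Lower bound = max(LB1, LB2) = max(13, 32) = 32

32


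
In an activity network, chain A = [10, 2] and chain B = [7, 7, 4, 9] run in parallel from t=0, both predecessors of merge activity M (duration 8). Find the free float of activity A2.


ES(A2) = sum of predecessors on chain A = 10
EF(A2) = ES + duration = 10 + 2 = 12
Successor of A2 is M. ES(M) = max(sum(A), sum(B)) = max(12, 27) = 27
Free float = ES(successor) - EF(current) = 27 - 12 = 15

15


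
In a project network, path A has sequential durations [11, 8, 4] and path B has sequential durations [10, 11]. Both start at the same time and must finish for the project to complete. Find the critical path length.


Path A total = 11 + 8 + 4 = 23
Path B total = 10 + 11 = 21
Critical path = longest path = max(23, 21) = 23

23
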